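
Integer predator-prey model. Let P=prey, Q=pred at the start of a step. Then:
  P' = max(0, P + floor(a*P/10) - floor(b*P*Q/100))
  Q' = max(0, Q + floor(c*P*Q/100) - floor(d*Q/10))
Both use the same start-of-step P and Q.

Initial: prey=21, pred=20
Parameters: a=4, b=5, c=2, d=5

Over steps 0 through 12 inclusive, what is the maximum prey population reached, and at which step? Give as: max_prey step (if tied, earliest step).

Step 1: prey: 21+8-21=8; pred: 20+8-10=18
Step 2: prey: 8+3-7=4; pred: 18+2-9=11
Step 3: prey: 4+1-2=3; pred: 11+0-5=6
Step 4: prey: 3+1-0=4; pred: 6+0-3=3
Step 5: prey: 4+1-0=5; pred: 3+0-1=2
Step 6: prey: 5+2-0=7; pred: 2+0-1=1
Step 7: prey: 7+2-0=9; pred: 1+0-0=1
Step 8: prey: 9+3-0=12; pred: 1+0-0=1
Step 9: prey: 12+4-0=16; pred: 1+0-0=1
Step 10: prey: 16+6-0=22; pred: 1+0-0=1
Step 11: prey: 22+8-1=29; pred: 1+0-0=1
Step 12: prey: 29+11-1=39; pred: 1+0-0=1
Max prey = 39 at step 12

Answer: 39 12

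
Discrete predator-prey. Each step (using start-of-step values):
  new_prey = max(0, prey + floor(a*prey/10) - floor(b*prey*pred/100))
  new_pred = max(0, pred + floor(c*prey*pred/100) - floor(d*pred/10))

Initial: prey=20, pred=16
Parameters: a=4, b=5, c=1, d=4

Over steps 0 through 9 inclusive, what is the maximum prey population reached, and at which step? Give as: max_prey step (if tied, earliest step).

Answer: 31 9

Derivation:
Step 1: prey: 20+8-16=12; pred: 16+3-6=13
Step 2: prey: 12+4-7=9; pred: 13+1-5=9
Step 3: prey: 9+3-4=8; pred: 9+0-3=6
Step 4: prey: 8+3-2=9; pred: 6+0-2=4
Step 5: prey: 9+3-1=11; pred: 4+0-1=3
Step 6: prey: 11+4-1=14; pred: 3+0-1=2
Step 7: prey: 14+5-1=18; pred: 2+0-0=2
Step 8: prey: 18+7-1=24; pred: 2+0-0=2
Step 9: prey: 24+9-2=31; pred: 2+0-0=2
Max prey = 31 at step 9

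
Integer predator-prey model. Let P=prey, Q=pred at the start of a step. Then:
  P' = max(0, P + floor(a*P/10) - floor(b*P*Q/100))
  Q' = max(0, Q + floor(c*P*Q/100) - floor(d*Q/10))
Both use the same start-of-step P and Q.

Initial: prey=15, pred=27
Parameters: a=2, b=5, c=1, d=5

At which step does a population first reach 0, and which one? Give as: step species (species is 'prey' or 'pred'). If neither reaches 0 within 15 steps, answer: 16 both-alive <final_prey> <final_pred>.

Answer: 1 prey

Derivation:
Step 1: prey: 15+3-20=0; pred: 27+4-13=18
First extinction: prey at step 1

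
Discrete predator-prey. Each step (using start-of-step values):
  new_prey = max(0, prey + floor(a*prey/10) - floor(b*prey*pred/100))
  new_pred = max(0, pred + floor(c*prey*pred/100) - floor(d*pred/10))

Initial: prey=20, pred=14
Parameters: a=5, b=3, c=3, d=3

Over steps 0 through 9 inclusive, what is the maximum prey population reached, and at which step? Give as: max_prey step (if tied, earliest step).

Step 1: prey: 20+10-8=22; pred: 14+8-4=18
Step 2: prey: 22+11-11=22; pred: 18+11-5=24
Step 3: prey: 22+11-15=18; pred: 24+15-7=32
Step 4: prey: 18+9-17=10; pred: 32+17-9=40
Step 5: prey: 10+5-12=3; pred: 40+12-12=40
Step 6: prey: 3+1-3=1; pred: 40+3-12=31
Step 7: prey: 1+0-0=1; pred: 31+0-9=22
Step 8: prey: 1+0-0=1; pred: 22+0-6=16
Step 9: prey: 1+0-0=1; pred: 16+0-4=12
Max prey = 22 at step 1

Answer: 22 1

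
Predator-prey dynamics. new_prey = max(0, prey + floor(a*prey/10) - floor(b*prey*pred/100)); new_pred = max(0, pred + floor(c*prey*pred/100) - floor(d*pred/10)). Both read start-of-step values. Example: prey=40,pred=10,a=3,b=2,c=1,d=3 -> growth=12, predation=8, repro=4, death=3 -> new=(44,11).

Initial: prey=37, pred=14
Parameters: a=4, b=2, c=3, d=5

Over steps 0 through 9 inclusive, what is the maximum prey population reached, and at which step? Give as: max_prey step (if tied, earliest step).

Step 1: prey: 37+14-10=41; pred: 14+15-7=22
Step 2: prey: 41+16-18=39; pred: 22+27-11=38
Step 3: prey: 39+15-29=25; pred: 38+44-19=63
Step 4: prey: 25+10-31=4; pred: 63+47-31=79
Step 5: prey: 4+1-6=0; pred: 79+9-39=49
Step 6: prey: 0+0-0=0; pred: 49+0-24=25
Step 7: prey: 0+0-0=0; pred: 25+0-12=13
Step 8: prey: 0+0-0=0; pred: 13+0-6=7
Step 9: prey: 0+0-0=0; pred: 7+0-3=4
Max prey = 41 at step 1

Answer: 41 1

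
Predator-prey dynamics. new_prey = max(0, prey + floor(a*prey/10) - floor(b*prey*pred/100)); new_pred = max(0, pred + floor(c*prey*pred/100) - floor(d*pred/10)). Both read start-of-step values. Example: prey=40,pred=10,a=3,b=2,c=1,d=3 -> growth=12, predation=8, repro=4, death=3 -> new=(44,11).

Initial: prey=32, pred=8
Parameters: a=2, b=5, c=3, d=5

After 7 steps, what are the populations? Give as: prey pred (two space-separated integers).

Step 1: prey: 32+6-12=26; pred: 8+7-4=11
Step 2: prey: 26+5-14=17; pred: 11+8-5=14
Step 3: prey: 17+3-11=9; pred: 14+7-7=14
Step 4: prey: 9+1-6=4; pred: 14+3-7=10
Step 5: prey: 4+0-2=2; pred: 10+1-5=6
Step 6: prey: 2+0-0=2; pred: 6+0-3=3
Step 7: prey: 2+0-0=2; pred: 3+0-1=2

Answer: 2 2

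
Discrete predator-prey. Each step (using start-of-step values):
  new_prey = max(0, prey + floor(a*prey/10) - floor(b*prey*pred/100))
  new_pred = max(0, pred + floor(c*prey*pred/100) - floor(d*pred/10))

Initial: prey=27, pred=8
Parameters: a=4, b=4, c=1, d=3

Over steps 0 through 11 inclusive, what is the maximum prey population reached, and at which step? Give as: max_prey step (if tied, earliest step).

Step 1: prey: 27+10-8=29; pred: 8+2-2=8
Step 2: prey: 29+11-9=31; pred: 8+2-2=8
Step 3: prey: 31+12-9=34; pred: 8+2-2=8
Step 4: prey: 34+13-10=37; pred: 8+2-2=8
Step 5: prey: 37+14-11=40; pred: 8+2-2=8
Step 6: prey: 40+16-12=44; pred: 8+3-2=9
Step 7: prey: 44+17-15=46; pred: 9+3-2=10
Step 8: prey: 46+18-18=46; pred: 10+4-3=11
Step 9: prey: 46+18-20=44; pred: 11+5-3=13
Step 10: prey: 44+17-22=39; pred: 13+5-3=15
Step 11: prey: 39+15-23=31; pred: 15+5-4=16
Max prey = 46 at step 7

Answer: 46 7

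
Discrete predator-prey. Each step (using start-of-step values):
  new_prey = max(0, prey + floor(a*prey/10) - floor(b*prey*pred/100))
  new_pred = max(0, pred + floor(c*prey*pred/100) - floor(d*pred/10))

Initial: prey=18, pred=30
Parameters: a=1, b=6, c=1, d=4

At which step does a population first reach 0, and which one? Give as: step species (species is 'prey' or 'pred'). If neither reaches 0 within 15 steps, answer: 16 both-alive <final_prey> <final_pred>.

Step 1: prey: 18+1-32=0; pred: 30+5-12=23
First extinction: prey at step 1

Answer: 1 prey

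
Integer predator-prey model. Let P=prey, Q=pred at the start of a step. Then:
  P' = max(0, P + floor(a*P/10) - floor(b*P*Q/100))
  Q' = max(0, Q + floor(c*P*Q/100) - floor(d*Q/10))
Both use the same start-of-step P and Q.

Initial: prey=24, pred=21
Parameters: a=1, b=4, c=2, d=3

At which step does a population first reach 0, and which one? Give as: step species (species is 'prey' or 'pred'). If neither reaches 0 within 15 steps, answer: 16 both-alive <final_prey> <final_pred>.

Answer: 2 prey

Derivation:
Step 1: prey: 24+2-20=6; pred: 21+10-6=25
Step 2: prey: 6+0-6=0; pred: 25+3-7=21
First extinction: prey at step 2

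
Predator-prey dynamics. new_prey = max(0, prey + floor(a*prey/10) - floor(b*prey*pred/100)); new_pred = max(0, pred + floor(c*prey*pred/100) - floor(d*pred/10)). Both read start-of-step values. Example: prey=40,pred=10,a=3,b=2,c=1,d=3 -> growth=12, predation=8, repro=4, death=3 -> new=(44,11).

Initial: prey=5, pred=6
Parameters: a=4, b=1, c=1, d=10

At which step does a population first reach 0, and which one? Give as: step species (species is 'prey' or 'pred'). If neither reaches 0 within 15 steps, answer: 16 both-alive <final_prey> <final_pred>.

Step 1: prey: 5+2-0=7; pred: 6+0-6=0
First extinction: pred at step 1

Answer: 1 pred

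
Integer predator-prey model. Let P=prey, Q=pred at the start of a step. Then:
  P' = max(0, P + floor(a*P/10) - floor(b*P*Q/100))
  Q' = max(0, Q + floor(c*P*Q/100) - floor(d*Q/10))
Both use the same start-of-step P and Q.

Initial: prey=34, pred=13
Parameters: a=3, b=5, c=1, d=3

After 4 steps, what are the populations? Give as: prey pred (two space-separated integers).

Answer: 6 8

Derivation:
Step 1: prey: 34+10-22=22; pred: 13+4-3=14
Step 2: prey: 22+6-15=13; pred: 14+3-4=13
Step 3: prey: 13+3-8=8; pred: 13+1-3=11
Step 4: prey: 8+2-4=6; pred: 11+0-3=8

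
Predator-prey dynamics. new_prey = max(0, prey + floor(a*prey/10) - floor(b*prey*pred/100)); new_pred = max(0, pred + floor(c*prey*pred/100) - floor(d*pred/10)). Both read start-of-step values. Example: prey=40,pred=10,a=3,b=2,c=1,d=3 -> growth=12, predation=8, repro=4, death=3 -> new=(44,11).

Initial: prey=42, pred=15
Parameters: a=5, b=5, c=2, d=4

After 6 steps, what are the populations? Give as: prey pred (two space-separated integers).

Answer: 1 6

Derivation:
Step 1: prey: 42+21-31=32; pred: 15+12-6=21
Step 2: prey: 32+16-33=15; pred: 21+13-8=26
Step 3: prey: 15+7-19=3; pred: 26+7-10=23
Step 4: prey: 3+1-3=1; pred: 23+1-9=15
Step 5: prey: 1+0-0=1; pred: 15+0-6=9
Step 6: prey: 1+0-0=1; pred: 9+0-3=6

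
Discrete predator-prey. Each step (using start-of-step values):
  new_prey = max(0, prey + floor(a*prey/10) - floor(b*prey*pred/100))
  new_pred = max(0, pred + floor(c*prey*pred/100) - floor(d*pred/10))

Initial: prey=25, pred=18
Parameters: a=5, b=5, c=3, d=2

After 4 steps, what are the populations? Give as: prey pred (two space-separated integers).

Answer: 0 24

Derivation:
Step 1: prey: 25+12-22=15; pred: 18+13-3=28
Step 2: prey: 15+7-21=1; pred: 28+12-5=35
Step 3: prey: 1+0-1=0; pred: 35+1-7=29
Step 4: prey: 0+0-0=0; pred: 29+0-5=24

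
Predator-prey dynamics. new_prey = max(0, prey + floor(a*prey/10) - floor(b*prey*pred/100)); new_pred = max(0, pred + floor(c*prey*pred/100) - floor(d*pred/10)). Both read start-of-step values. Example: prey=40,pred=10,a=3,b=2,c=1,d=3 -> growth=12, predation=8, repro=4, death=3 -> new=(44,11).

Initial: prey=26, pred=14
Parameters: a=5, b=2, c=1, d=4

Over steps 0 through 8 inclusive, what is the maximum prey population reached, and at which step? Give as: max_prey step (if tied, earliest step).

Answer: 104 7

Derivation:
Step 1: prey: 26+13-7=32; pred: 14+3-5=12
Step 2: prey: 32+16-7=41; pred: 12+3-4=11
Step 3: prey: 41+20-9=52; pred: 11+4-4=11
Step 4: prey: 52+26-11=67; pred: 11+5-4=12
Step 5: prey: 67+33-16=84; pred: 12+8-4=16
Step 6: prey: 84+42-26=100; pred: 16+13-6=23
Step 7: prey: 100+50-46=104; pred: 23+23-9=37
Step 8: prey: 104+52-76=80; pred: 37+38-14=61
Max prey = 104 at step 7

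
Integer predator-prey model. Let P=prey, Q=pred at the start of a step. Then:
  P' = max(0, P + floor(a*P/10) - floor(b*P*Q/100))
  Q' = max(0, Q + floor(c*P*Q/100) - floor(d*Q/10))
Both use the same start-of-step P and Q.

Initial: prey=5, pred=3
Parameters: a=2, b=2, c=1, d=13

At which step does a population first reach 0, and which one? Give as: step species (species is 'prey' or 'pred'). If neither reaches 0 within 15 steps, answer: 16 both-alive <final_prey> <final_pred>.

Answer: 1 pred

Derivation:
Step 1: prey: 5+1-0=6; pred: 3+0-3=0
First extinction: pred at step 1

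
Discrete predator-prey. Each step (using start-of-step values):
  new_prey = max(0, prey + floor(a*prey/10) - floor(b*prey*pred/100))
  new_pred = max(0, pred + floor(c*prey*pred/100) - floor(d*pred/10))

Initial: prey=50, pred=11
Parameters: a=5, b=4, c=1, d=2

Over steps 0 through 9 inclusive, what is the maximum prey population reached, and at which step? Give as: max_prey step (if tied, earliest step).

Step 1: prey: 50+25-22=53; pred: 11+5-2=14
Step 2: prey: 53+26-29=50; pred: 14+7-2=19
Step 3: prey: 50+25-38=37; pred: 19+9-3=25
Step 4: prey: 37+18-37=18; pred: 25+9-5=29
Step 5: prey: 18+9-20=7; pred: 29+5-5=29
Step 6: prey: 7+3-8=2; pred: 29+2-5=26
Step 7: prey: 2+1-2=1; pred: 26+0-5=21
Step 8: prey: 1+0-0=1; pred: 21+0-4=17
Step 9: prey: 1+0-0=1; pred: 17+0-3=14
Max prey = 53 at step 1

Answer: 53 1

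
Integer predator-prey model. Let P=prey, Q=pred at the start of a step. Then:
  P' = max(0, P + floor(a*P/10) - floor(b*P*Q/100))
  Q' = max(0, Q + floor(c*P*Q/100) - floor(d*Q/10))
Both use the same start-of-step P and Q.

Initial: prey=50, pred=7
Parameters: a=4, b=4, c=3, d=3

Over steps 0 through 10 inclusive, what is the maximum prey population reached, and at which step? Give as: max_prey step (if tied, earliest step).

Step 1: prey: 50+20-14=56; pred: 7+10-2=15
Step 2: prey: 56+22-33=45; pred: 15+25-4=36
Step 3: prey: 45+18-64=0; pred: 36+48-10=74
Step 4: prey: 0+0-0=0; pred: 74+0-22=52
Step 5: prey: 0+0-0=0; pred: 52+0-15=37
Step 6: prey: 0+0-0=0; pred: 37+0-11=26
Step 7: prey: 0+0-0=0; pred: 26+0-7=19
Step 8: prey: 0+0-0=0; pred: 19+0-5=14
Step 9: prey: 0+0-0=0; pred: 14+0-4=10
Step 10: prey: 0+0-0=0; pred: 10+0-3=7
Max prey = 56 at step 1

Answer: 56 1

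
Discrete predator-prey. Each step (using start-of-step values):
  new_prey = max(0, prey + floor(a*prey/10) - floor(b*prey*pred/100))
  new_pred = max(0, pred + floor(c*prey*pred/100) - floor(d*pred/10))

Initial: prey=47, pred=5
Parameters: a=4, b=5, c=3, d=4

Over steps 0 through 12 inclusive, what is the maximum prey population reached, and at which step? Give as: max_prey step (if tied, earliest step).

Answer: 54 1

Derivation:
Step 1: prey: 47+18-11=54; pred: 5+7-2=10
Step 2: prey: 54+21-27=48; pred: 10+16-4=22
Step 3: prey: 48+19-52=15; pred: 22+31-8=45
Step 4: prey: 15+6-33=0; pred: 45+20-18=47
Step 5: prey: 0+0-0=0; pred: 47+0-18=29
Step 6: prey: 0+0-0=0; pred: 29+0-11=18
Step 7: prey: 0+0-0=0; pred: 18+0-7=11
Step 8: prey: 0+0-0=0; pred: 11+0-4=7
Step 9: prey: 0+0-0=0; pred: 7+0-2=5
Step 10: prey: 0+0-0=0; pred: 5+0-2=3
Step 11: prey: 0+0-0=0; pred: 3+0-1=2
Step 12: prey: 0+0-0=0; pred: 2+0-0=2
Max prey = 54 at step 1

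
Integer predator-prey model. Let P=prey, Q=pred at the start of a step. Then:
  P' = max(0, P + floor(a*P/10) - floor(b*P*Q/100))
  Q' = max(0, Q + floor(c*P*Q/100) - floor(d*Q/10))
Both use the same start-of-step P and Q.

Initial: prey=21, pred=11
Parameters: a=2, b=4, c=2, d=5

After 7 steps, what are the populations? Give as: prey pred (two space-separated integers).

Step 1: prey: 21+4-9=16; pred: 11+4-5=10
Step 2: prey: 16+3-6=13; pred: 10+3-5=8
Step 3: prey: 13+2-4=11; pred: 8+2-4=6
Step 4: prey: 11+2-2=11; pred: 6+1-3=4
Step 5: prey: 11+2-1=12; pred: 4+0-2=2
Step 6: prey: 12+2-0=14; pred: 2+0-1=1
Step 7: prey: 14+2-0=16; pred: 1+0-0=1

Answer: 16 1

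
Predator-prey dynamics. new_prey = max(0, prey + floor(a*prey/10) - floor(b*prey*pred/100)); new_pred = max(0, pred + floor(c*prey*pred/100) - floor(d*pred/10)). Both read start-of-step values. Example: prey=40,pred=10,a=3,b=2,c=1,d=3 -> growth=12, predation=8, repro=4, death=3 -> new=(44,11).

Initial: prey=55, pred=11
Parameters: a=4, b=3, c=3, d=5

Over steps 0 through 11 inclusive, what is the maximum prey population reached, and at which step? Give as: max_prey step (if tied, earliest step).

Step 1: prey: 55+22-18=59; pred: 11+18-5=24
Step 2: prey: 59+23-42=40; pred: 24+42-12=54
Step 3: prey: 40+16-64=0; pred: 54+64-27=91
Step 4: prey: 0+0-0=0; pred: 91+0-45=46
Step 5: prey: 0+0-0=0; pred: 46+0-23=23
Step 6: prey: 0+0-0=0; pred: 23+0-11=12
Step 7: prey: 0+0-0=0; pred: 12+0-6=6
Step 8: prey: 0+0-0=0; pred: 6+0-3=3
Step 9: prey: 0+0-0=0; pred: 3+0-1=2
Step 10: prey: 0+0-0=0; pred: 2+0-1=1
Step 11: prey: 0+0-0=0; pred: 1+0-0=1
Max prey = 59 at step 1

Answer: 59 1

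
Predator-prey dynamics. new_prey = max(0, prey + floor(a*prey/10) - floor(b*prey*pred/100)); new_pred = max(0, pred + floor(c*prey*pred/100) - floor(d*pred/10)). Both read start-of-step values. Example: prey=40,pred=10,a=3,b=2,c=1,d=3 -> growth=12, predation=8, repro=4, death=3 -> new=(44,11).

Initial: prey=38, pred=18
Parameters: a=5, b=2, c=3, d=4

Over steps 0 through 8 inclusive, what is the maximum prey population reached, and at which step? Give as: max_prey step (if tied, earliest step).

Answer: 44 1

Derivation:
Step 1: prey: 38+19-13=44; pred: 18+20-7=31
Step 2: prey: 44+22-27=39; pred: 31+40-12=59
Step 3: prey: 39+19-46=12; pred: 59+69-23=105
Step 4: prey: 12+6-25=0; pred: 105+37-42=100
Step 5: prey: 0+0-0=0; pred: 100+0-40=60
Step 6: prey: 0+0-0=0; pred: 60+0-24=36
Step 7: prey: 0+0-0=0; pred: 36+0-14=22
Step 8: prey: 0+0-0=0; pred: 22+0-8=14
Max prey = 44 at step 1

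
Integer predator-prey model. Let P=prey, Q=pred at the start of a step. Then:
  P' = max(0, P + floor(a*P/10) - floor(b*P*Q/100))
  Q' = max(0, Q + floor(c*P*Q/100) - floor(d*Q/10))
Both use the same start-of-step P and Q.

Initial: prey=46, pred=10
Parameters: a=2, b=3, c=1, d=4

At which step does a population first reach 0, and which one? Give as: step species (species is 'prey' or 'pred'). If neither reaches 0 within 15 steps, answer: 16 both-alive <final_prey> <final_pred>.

Step 1: prey: 46+9-13=42; pred: 10+4-4=10
Step 2: prey: 42+8-12=38; pred: 10+4-4=10
Step 3: prey: 38+7-11=34; pred: 10+3-4=9
Step 4: prey: 34+6-9=31; pred: 9+3-3=9
Step 5: prey: 31+6-8=29; pred: 9+2-3=8
Step 6: prey: 29+5-6=28; pred: 8+2-3=7
Step 7: prey: 28+5-5=28; pred: 7+1-2=6
Step 8: prey: 28+5-5=28; pred: 6+1-2=5
Step 9: prey: 28+5-4=29; pred: 5+1-2=4
Step 10: prey: 29+5-3=31; pred: 4+1-1=4
Step 11: prey: 31+6-3=34; pred: 4+1-1=4
Step 12: prey: 34+6-4=36; pred: 4+1-1=4
Step 13: prey: 36+7-4=39; pred: 4+1-1=4
Step 14: prey: 39+7-4=42; pred: 4+1-1=4
Step 15: prey: 42+8-5=45; pred: 4+1-1=4
No extinction within 15 steps

Answer: 16 both-alive 45 4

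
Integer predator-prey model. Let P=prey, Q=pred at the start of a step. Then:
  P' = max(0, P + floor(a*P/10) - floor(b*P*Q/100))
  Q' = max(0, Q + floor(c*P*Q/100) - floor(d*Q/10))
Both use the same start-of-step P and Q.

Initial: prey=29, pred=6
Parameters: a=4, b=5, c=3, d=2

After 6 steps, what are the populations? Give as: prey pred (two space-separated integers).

Step 1: prey: 29+11-8=32; pred: 6+5-1=10
Step 2: prey: 32+12-16=28; pred: 10+9-2=17
Step 3: prey: 28+11-23=16; pred: 17+14-3=28
Step 4: prey: 16+6-22=0; pred: 28+13-5=36
Step 5: prey: 0+0-0=0; pred: 36+0-7=29
Step 6: prey: 0+0-0=0; pred: 29+0-5=24

Answer: 0 24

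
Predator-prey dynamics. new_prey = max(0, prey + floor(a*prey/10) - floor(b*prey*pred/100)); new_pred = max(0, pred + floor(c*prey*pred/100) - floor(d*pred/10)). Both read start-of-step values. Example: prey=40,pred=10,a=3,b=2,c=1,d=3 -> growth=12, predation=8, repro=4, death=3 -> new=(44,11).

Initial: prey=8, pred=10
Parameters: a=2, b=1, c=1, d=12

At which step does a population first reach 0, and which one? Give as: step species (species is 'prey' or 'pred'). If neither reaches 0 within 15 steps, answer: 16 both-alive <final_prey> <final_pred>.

Answer: 1 pred

Derivation:
Step 1: prey: 8+1-0=9; pred: 10+0-12=0
First extinction: pred at step 1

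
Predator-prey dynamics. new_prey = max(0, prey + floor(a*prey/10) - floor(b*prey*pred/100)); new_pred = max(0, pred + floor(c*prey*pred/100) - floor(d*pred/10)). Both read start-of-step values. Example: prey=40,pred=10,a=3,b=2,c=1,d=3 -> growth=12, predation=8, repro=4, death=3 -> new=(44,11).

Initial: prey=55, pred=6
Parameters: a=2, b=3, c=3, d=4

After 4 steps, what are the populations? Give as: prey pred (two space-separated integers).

Answer: 0 60

Derivation:
Step 1: prey: 55+11-9=57; pred: 6+9-2=13
Step 2: prey: 57+11-22=46; pred: 13+22-5=30
Step 3: prey: 46+9-41=14; pred: 30+41-12=59
Step 4: prey: 14+2-24=0; pred: 59+24-23=60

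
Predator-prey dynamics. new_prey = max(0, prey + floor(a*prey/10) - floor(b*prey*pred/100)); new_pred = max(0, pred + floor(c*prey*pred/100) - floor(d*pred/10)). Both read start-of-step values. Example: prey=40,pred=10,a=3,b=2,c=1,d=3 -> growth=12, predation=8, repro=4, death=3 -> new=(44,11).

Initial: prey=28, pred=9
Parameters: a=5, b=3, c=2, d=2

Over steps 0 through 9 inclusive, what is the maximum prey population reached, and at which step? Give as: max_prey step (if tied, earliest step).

Step 1: prey: 28+14-7=35; pred: 9+5-1=13
Step 2: prey: 35+17-13=39; pred: 13+9-2=20
Step 3: prey: 39+19-23=35; pred: 20+15-4=31
Step 4: prey: 35+17-32=20; pred: 31+21-6=46
Step 5: prey: 20+10-27=3; pred: 46+18-9=55
Step 6: prey: 3+1-4=0; pred: 55+3-11=47
Step 7: prey: 0+0-0=0; pred: 47+0-9=38
Step 8: prey: 0+0-0=0; pred: 38+0-7=31
Step 9: prey: 0+0-0=0; pred: 31+0-6=25
Max prey = 39 at step 2

Answer: 39 2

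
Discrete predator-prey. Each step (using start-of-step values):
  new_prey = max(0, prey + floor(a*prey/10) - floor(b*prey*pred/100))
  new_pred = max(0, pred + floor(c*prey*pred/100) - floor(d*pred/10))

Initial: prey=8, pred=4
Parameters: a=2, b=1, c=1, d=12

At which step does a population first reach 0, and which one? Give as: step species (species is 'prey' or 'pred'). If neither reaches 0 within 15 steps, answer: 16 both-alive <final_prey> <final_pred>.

Step 1: prey: 8+1-0=9; pred: 4+0-4=0
First extinction: pred at step 1

Answer: 1 pred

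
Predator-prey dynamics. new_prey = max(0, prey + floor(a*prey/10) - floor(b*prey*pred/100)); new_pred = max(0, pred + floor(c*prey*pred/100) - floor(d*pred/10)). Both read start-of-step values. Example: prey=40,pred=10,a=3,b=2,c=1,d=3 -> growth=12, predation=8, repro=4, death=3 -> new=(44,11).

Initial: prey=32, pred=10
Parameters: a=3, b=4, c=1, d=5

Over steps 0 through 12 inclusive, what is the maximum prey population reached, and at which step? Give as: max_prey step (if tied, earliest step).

Answer: 104 12

Derivation:
Step 1: prey: 32+9-12=29; pred: 10+3-5=8
Step 2: prey: 29+8-9=28; pred: 8+2-4=6
Step 3: prey: 28+8-6=30; pred: 6+1-3=4
Step 4: prey: 30+9-4=35; pred: 4+1-2=3
Step 5: prey: 35+10-4=41; pred: 3+1-1=3
Step 6: prey: 41+12-4=49; pred: 3+1-1=3
Step 7: prey: 49+14-5=58; pred: 3+1-1=3
Step 8: prey: 58+17-6=69; pred: 3+1-1=3
Step 9: prey: 69+20-8=81; pred: 3+2-1=4
Step 10: prey: 81+24-12=93; pred: 4+3-2=5
Step 11: prey: 93+27-18=102; pred: 5+4-2=7
Step 12: prey: 102+30-28=104; pred: 7+7-3=11
Max prey = 104 at step 12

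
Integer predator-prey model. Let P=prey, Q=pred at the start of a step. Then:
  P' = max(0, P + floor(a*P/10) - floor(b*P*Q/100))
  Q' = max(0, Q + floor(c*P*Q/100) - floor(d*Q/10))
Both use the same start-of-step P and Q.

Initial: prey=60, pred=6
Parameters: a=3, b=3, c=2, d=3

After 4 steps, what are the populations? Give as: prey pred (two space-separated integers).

Answer: 0 70

Derivation:
Step 1: prey: 60+18-10=68; pred: 6+7-1=12
Step 2: prey: 68+20-24=64; pred: 12+16-3=25
Step 3: prey: 64+19-48=35; pred: 25+32-7=50
Step 4: prey: 35+10-52=0; pred: 50+35-15=70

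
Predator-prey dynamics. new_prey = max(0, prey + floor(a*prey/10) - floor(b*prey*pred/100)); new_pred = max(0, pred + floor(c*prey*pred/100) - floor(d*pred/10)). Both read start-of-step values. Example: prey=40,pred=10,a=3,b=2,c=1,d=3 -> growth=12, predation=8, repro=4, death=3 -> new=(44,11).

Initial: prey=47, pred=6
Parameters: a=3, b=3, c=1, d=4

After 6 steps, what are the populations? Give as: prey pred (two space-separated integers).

Answer: 57 17

Derivation:
Step 1: prey: 47+14-8=53; pred: 6+2-2=6
Step 2: prey: 53+15-9=59; pred: 6+3-2=7
Step 3: prey: 59+17-12=64; pred: 7+4-2=9
Step 4: prey: 64+19-17=66; pred: 9+5-3=11
Step 5: prey: 66+19-21=64; pred: 11+7-4=14
Step 6: prey: 64+19-26=57; pred: 14+8-5=17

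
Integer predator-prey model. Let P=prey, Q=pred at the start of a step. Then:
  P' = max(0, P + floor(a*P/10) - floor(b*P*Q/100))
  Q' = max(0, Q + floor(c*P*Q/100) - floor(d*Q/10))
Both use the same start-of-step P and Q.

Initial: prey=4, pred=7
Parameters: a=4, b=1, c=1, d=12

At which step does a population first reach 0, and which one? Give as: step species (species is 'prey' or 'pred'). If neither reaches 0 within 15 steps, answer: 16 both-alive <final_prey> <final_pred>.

Answer: 1 pred

Derivation:
Step 1: prey: 4+1-0=5; pred: 7+0-8=0
First extinction: pred at step 1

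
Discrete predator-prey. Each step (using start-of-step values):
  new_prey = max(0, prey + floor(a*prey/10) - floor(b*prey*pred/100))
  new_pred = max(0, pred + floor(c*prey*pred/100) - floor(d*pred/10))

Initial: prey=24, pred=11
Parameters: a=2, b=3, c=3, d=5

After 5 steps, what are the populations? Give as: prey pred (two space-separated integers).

Step 1: prey: 24+4-7=21; pred: 11+7-5=13
Step 2: prey: 21+4-8=17; pred: 13+8-6=15
Step 3: prey: 17+3-7=13; pred: 15+7-7=15
Step 4: prey: 13+2-5=10; pred: 15+5-7=13
Step 5: prey: 10+2-3=9; pred: 13+3-6=10

Answer: 9 10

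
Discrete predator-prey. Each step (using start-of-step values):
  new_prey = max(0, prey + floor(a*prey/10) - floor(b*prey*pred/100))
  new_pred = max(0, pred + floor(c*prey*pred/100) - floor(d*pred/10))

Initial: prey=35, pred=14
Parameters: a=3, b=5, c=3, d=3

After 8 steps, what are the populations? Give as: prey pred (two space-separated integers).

Step 1: prey: 35+10-24=21; pred: 14+14-4=24
Step 2: prey: 21+6-25=2; pred: 24+15-7=32
Step 3: prey: 2+0-3=0; pred: 32+1-9=24
Step 4: prey: 0+0-0=0; pred: 24+0-7=17
Step 5: prey: 0+0-0=0; pred: 17+0-5=12
Step 6: prey: 0+0-0=0; pred: 12+0-3=9
Step 7: prey: 0+0-0=0; pred: 9+0-2=7
Step 8: prey: 0+0-0=0; pred: 7+0-2=5

Answer: 0 5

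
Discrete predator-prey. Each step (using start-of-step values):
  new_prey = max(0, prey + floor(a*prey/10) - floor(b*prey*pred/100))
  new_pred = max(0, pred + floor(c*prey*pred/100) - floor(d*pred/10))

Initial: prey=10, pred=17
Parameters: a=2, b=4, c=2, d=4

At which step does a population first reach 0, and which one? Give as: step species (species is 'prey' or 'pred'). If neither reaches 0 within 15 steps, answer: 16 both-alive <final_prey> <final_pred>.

Step 1: prey: 10+2-6=6; pred: 17+3-6=14
Step 2: prey: 6+1-3=4; pred: 14+1-5=10
Step 3: prey: 4+0-1=3; pred: 10+0-4=6
Step 4: prey: 3+0-0=3; pred: 6+0-2=4
Step 5: prey: 3+0-0=3; pred: 4+0-1=3
Step 6: prey: 3+0-0=3; pred: 3+0-1=2
Step 7: prey: 3+0-0=3; pred: 2+0-0=2
Steps 8-15: state stable at prey=3, pred=2 (no change)
No extinction within 15 steps

Answer: 16 both-alive 3 2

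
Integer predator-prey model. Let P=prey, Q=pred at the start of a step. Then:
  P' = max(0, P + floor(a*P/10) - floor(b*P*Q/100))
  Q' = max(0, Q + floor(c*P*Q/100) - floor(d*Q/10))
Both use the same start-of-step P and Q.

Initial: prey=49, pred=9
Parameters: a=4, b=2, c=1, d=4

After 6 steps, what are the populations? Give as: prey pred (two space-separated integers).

Step 1: prey: 49+19-8=60; pred: 9+4-3=10
Step 2: prey: 60+24-12=72; pred: 10+6-4=12
Step 3: prey: 72+28-17=83; pred: 12+8-4=16
Step 4: prey: 83+33-26=90; pred: 16+13-6=23
Step 5: prey: 90+36-41=85; pred: 23+20-9=34
Step 6: prey: 85+34-57=62; pred: 34+28-13=49

Answer: 62 49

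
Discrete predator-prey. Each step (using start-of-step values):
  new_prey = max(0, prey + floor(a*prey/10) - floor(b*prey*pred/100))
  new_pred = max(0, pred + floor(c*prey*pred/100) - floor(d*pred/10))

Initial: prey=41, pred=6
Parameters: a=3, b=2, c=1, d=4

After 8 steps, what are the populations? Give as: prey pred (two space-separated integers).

Step 1: prey: 41+12-4=49; pred: 6+2-2=6
Step 2: prey: 49+14-5=58; pred: 6+2-2=6
Step 3: prey: 58+17-6=69; pred: 6+3-2=7
Step 4: prey: 69+20-9=80; pred: 7+4-2=9
Step 5: prey: 80+24-14=90; pred: 9+7-3=13
Step 6: prey: 90+27-23=94; pred: 13+11-5=19
Step 7: prey: 94+28-35=87; pred: 19+17-7=29
Step 8: prey: 87+26-50=63; pred: 29+25-11=43

Answer: 63 43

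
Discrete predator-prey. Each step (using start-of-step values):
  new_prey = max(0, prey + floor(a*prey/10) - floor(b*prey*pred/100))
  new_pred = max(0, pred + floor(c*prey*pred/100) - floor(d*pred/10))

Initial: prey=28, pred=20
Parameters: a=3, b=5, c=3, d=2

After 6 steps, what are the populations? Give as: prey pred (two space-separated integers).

Step 1: prey: 28+8-28=8; pred: 20+16-4=32
Step 2: prey: 8+2-12=0; pred: 32+7-6=33
Step 3: prey: 0+0-0=0; pred: 33+0-6=27
Step 4: prey: 0+0-0=0; pred: 27+0-5=22
Step 5: prey: 0+0-0=0; pred: 22+0-4=18
Step 6: prey: 0+0-0=0; pred: 18+0-3=15

Answer: 0 15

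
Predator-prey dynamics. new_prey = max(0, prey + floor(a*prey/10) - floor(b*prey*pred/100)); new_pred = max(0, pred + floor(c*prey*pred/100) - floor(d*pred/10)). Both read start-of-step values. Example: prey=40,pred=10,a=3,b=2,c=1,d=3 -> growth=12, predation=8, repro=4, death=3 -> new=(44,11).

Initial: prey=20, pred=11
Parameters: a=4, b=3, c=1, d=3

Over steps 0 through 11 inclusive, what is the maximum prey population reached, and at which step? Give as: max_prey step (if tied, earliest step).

Step 1: prey: 20+8-6=22; pred: 11+2-3=10
Step 2: prey: 22+8-6=24; pred: 10+2-3=9
Step 3: prey: 24+9-6=27; pred: 9+2-2=9
Step 4: prey: 27+10-7=30; pred: 9+2-2=9
Step 5: prey: 30+12-8=34; pred: 9+2-2=9
Step 6: prey: 34+13-9=38; pred: 9+3-2=10
Step 7: prey: 38+15-11=42; pred: 10+3-3=10
Step 8: prey: 42+16-12=46; pred: 10+4-3=11
Step 9: prey: 46+18-15=49; pred: 11+5-3=13
Step 10: prey: 49+19-19=49; pred: 13+6-3=16
Step 11: prey: 49+19-23=45; pred: 16+7-4=19
Max prey = 49 at step 9

Answer: 49 9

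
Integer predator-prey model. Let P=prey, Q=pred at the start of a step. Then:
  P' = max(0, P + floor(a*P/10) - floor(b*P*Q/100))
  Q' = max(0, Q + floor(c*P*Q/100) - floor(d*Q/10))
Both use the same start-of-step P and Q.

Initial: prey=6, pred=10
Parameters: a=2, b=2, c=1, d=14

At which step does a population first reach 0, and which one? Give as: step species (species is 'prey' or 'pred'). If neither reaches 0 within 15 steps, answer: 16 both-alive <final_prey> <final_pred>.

Answer: 1 pred

Derivation:
Step 1: prey: 6+1-1=6; pred: 10+0-14=0
First extinction: pred at step 1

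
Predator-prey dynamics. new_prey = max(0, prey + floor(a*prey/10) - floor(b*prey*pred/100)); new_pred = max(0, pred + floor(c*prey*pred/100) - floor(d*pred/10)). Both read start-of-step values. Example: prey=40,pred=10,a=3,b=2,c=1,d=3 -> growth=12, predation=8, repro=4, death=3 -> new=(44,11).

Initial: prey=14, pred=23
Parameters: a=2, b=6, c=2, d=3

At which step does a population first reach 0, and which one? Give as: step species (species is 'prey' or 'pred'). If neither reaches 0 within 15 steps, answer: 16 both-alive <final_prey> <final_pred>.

Step 1: prey: 14+2-19=0; pred: 23+6-6=23
First extinction: prey at step 1

Answer: 1 prey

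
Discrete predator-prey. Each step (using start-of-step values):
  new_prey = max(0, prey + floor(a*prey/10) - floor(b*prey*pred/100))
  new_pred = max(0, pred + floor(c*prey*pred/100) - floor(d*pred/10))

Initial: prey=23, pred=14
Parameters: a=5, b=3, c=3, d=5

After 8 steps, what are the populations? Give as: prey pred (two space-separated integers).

Step 1: prey: 23+11-9=25; pred: 14+9-7=16
Step 2: prey: 25+12-12=25; pred: 16+12-8=20
Step 3: prey: 25+12-15=22; pred: 20+15-10=25
Step 4: prey: 22+11-16=17; pred: 25+16-12=29
Step 5: prey: 17+8-14=11; pred: 29+14-14=29
Step 6: prey: 11+5-9=7; pred: 29+9-14=24
Step 7: prey: 7+3-5=5; pred: 24+5-12=17
Step 8: prey: 5+2-2=5; pred: 17+2-8=11

Answer: 5 11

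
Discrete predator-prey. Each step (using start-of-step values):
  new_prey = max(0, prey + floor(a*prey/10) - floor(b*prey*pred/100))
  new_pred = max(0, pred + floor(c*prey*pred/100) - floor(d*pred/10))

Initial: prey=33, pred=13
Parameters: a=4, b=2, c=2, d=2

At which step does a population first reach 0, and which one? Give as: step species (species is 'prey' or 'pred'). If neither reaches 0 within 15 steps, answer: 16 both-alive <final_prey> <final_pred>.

Step 1: prey: 33+13-8=38; pred: 13+8-2=19
Step 2: prey: 38+15-14=39; pred: 19+14-3=30
Step 3: prey: 39+15-23=31; pred: 30+23-6=47
Step 4: prey: 31+12-29=14; pred: 47+29-9=67
Step 5: prey: 14+5-18=1; pred: 67+18-13=72
Step 6: prey: 1+0-1=0; pred: 72+1-14=59
First extinction: prey at step 6

Answer: 6 prey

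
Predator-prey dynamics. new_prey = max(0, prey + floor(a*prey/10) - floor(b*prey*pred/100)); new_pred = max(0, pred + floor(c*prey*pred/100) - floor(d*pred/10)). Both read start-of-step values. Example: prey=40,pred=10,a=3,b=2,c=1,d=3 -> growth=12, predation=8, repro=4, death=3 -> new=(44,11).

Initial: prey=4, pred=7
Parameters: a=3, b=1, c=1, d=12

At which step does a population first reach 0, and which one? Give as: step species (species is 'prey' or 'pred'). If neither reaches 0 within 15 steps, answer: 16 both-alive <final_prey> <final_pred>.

Step 1: prey: 4+1-0=5; pred: 7+0-8=0
First extinction: pred at step 1

Answer: 1 pred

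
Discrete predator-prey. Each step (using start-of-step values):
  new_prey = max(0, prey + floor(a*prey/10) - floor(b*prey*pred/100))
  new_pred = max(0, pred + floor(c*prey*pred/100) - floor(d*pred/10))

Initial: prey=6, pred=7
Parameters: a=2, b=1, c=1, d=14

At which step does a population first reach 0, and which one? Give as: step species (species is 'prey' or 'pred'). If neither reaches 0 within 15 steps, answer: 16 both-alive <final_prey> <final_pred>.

Step 1: prey: 6+1-0=7; pred: 7+0-9=0
First extinction: pred at step 1

Answer: 1 pred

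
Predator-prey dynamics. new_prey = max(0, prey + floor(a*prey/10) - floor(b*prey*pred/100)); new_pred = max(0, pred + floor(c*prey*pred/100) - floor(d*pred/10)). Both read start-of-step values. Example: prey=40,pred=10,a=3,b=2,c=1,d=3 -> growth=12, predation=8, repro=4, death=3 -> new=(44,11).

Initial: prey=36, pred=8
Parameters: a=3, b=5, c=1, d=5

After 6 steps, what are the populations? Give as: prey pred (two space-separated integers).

Answer: 53 3

Derivation:
Step 1: prey: 36+10-14=32; pred: 8+2-4=6
Step 2: prey: 32+9-9=32; pred: 6+1-3=4
Step 3: prey: 32+9-6=35; pred: 4+1-2=3
Step 4: prey: 35+10-5=40; pred: 3+1-1=3
Step 5: prey: 40+12-6=46; pred: 3+1-1=3
Step 6: prey: 46+13-6=53; pred: 3+1-1=3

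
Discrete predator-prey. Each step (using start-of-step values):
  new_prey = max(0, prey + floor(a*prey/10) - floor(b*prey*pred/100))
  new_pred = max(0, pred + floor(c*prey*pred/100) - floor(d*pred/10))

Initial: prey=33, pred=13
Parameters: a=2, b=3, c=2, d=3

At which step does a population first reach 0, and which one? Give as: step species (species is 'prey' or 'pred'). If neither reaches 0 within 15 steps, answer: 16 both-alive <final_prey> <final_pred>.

Answer: 16 both-alive 2 3

Derivation:
Step 1: prey: 33+6-12=27; pred: 13+8-3=18
Step 2: prey: 27+5-14=18; pred: 18+9-5=22
Step 3: prey: 18+3-11=10; pred: 22+7-6=23
Step 4: prey: 10+2-6=6; pred: 23+4-6=21
Step 5: prey: 6+1-3=4; pred: 21+2-6=17
Step 6: prey: 4+0-2=2; pred: 17+1-5=13
Step 7: prey: 2+0-0=2; pred: 13+0-3=10
Step 8: prey: 2+0-0=2; pred: 10+0-3=7
Step 9: prey: 2+0-0=2; pred: 7+0-2=5
Step 10: prey: 2+0-0=2; pred: 5+0-1=4
Step 11: prey: 2+0-0=2; pred: 4+0-1=3
Step 12: prey: 2+0-0=2; pred: 3+0-0=3
Steps 13-15: state stable at prey=2, pred=3 (no change)
No extinction within 15 steps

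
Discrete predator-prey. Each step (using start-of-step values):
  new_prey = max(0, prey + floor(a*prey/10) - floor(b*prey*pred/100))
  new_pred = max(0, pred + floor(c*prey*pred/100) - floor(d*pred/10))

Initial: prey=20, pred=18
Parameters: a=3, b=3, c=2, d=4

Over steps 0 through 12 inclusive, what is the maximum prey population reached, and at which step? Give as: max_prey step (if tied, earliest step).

Step 1: prey: 20+6-10=16; pred: 18+7-7=18
Step 2: prey: 16+4-8=12; pred: 18+5-7=16
Step 3: prey: 12+3-5=10; pred: 16+3-6=13
Step 4: prey: 10+3-3=10; pred: 13+2-5=10
Step 5: prey: 10+3-3=10; pred: 10+2-4=8
Step 6: prey: 10+3-2=11; pred: 8+1-3=6
Step 7: prey: 11+3-1=13; pred: 6+1-2=5
Step 8: prey: 13+3-1=15; pred: 5+1-2=4
Step 9: prey: 15+4-1=18; pred: 4+1-1=4
Step 10: prey: 18+5-2=21; pred: 4+1-1=4
Step 11: prey: 21+6-2=25; pred: 4+1-1=4
Step 12: prey: 25+7-3=29; pred: 4+2-1=5
Max prey = 29 at step 12

Answer: 29 12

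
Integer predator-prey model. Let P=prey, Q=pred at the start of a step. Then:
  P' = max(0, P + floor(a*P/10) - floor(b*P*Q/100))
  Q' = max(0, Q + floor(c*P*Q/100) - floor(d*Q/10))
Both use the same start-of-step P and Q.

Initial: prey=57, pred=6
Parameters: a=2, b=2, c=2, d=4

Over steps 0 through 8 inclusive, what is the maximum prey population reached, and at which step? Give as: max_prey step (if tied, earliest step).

Answer: 62 1

Derivation:
Step 1: prey: 57+11-6=62; pred: 6+6-2=10
Step 2: prey: 62+12-12=62; pred: 10+12-4=18
Step 3: prey: 62+12-22=52; pred: 18+22-7=33
Step 4: prey: 52+10-34=28; pred: 33+34-13=54
Step 5: prey: 28+5-30=3; pred: 54+30-21=63
Step 6: prey: 3+0-3=0; pred: 63+3-25=41
Step 7: prey: 0+0-0=0; pred: 41+0-16=25
Step 8: prey: 0+0-0=0; pred: 25+0-10=15
Max prey = 62 at step 1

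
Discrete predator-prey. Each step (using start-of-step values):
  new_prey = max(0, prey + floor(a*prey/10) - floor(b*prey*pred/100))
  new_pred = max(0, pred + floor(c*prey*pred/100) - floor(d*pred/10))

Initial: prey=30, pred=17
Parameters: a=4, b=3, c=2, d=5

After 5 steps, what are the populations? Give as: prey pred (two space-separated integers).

Answer: 13 12

Derivation:
Step 1: prey: 30+12-15=27; pred: 17+10-8=19
Step 2: prey: 27+10-15=22; pred: 19+10-9=20
Step 3: prey: 22+8-13=17; pred: 20+8-10=18
Step 4: prey: 17+6-9=14; pred: 18+6-9=15
Step 5: prey: 14+5-6=13; pred: 15+4-7=12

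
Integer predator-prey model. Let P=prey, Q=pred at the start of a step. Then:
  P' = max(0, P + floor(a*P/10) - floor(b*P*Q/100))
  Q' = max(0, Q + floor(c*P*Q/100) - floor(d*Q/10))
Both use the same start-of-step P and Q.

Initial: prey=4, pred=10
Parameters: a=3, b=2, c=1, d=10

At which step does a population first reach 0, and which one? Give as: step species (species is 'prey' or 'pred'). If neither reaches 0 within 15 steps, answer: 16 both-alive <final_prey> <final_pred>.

Answer: 1 pred

Derivation:
Step 1: prey: 4+1-0=5; pred: 10+0-10=0
First extinction: pred at step 1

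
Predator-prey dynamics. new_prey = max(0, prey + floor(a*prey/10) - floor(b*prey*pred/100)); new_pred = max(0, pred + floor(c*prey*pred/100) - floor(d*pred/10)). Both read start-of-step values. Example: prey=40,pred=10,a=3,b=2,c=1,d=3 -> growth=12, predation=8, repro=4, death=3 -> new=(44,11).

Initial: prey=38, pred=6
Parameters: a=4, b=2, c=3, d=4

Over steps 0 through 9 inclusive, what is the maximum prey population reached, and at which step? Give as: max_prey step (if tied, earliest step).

Step 1: prey: 38+15-4=49; pred: 6+6-2=10
Step 2: prey: 49+19-9=59; pred: 10+14-4=20
Step 3: prey: 59+23-23=59; pred: 20+35-8=47
Step 4: prey: 59+23-55=27; pred: 47+83-18=112
Step 5: prey: 27+10-60=0; pred: 112+90-44=158
Step 6: prey: 0+0-0=0; pred: 158+0-63=95
Step 7: prey: 0+0-0=0; pred: 95+0-38=57
Step 8: prey: 0+0-0=0; pred: 57+0-22=35
Step 9: prey: 0+0-0=0; pred: 35+0-14=21
Max prey = 59 at step 2

Answer: 59 2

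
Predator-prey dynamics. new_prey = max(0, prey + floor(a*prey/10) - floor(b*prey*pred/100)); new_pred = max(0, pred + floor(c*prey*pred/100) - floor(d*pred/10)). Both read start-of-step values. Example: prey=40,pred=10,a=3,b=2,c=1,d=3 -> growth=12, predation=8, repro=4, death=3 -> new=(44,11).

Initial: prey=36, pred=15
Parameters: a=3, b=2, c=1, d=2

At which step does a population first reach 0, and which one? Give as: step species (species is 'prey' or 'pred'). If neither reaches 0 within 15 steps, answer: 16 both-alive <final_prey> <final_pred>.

Answer: 16 both-alive 9 10

Derivation:
Step 1: prey: 36+10-10=36; pred: 15+5-3=17
Step 2: prey: 36+10-12=34; pred: 17+6-3=20
Step 3: prey: 34+10-13=31; pred: 20+6-4=22
Step 4: prey: 31+9-13=27; pred: 22+6-4=24
Step 5: prey: 27+8-12=23; pred: 24+6-4=26
Step 6: prey: 23+6-11=18; pred: 26+5-5=26
Step 7: prey: 18+5-9=14; pred: 26+4-5=25
Step 8: prey: 14+4-7=11; pred: 25+3-5=23
Step 9: prey: 11+3-5=9; pred: 23+2-4=21
Step 10: prey: 9+2-3=8; pred: 21+1-4=18
Step 11: prey: 8+2-2=8; pred: 18+1-3=16
Step 12: prey: 8+2-2=8; pred: 16+1-3=14
Step 13: prey: 8+2-2=8; pred: 14+1-2=13
Step 14: prey: 8+2-2=8; pred: 13+1-2=12
Step 15: prey: 8+2-1=9; pred: 12+0-2=10
No extinction within 15 steps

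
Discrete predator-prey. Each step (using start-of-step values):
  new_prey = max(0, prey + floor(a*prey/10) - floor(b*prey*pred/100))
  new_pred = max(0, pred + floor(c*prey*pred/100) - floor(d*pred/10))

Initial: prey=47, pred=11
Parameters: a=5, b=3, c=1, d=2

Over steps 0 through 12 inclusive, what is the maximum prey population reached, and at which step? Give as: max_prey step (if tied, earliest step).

Answer: 59 2

Derivation:
Step 1: prey: 47+23-15=55; pred: 11+5-2=14
Step 2: prey: 55+27-23=59; pred: 14+7-2=19
Step 3: prey: 59+29-33=55; pred: 19+11-3=27
Step 4: prey: 55+27-44=38; pred: 27+14-5=36
Step 5: prey: 38+19-41=16; pred: 36+13-7=42
Step 6: prey: 16+8-20=4; pred: 42+6-8=40
Step 7: prey: 4+2-4=2; pred: 40+1-8=33
Step 8: prey: 2+1-1=2; pred: 33+0-6=27
Step 9: prey: 2+1-1=2; pred: 27+0-5=22
Step 10: prey: 2+1-1=2; pred: 22+0-4=18
Step 11: prey: 2+1-1=2; pred: 18+0-3=15
Step 12: prey: 2+1-0=3; pred: 15+0-3=12
Max prey = 59 at step 2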